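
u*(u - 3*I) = u^2 - 3*I*u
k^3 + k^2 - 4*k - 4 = (k - 2)*(k + 1)*(k + 2)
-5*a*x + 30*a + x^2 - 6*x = (-5*a + x)*(x - 6)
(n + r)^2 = n^2 + 2*n*r + r^2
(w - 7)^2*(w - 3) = w^3 - 17*w^2 + 91*w - 147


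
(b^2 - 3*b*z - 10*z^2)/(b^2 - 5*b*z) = (b + 2*z)/b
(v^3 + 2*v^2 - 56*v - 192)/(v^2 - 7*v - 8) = (v^2 + 10*v + 24)/(v + 1)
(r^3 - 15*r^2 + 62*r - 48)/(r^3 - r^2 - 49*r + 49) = (r^2 - 14*r + 48)/(r^2 - 49)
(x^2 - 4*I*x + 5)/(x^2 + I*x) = (x - 5*I)/x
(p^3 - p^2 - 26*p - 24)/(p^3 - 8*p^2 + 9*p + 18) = (p + 4)/(p - 3)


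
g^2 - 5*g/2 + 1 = (g - 2)*(g - 1/2)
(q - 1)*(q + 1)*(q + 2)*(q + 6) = q^4 + 8*q^3 + 11*q^2 - 8*q - 12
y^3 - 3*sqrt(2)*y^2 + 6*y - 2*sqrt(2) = (y - sqrt(2))^3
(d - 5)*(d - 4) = d^2 - 9*d + 20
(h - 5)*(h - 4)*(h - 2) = h^3 - 11*h^2 + 38*h - 40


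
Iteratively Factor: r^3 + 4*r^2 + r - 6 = (r + 3)*(r^2 + r - 2) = (r + 2)*(r + 3)*(r - 1)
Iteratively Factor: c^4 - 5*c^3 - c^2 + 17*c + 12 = (c + 1)*(c^3 - 6*c^2 + 5*c + 12) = (c + 1)^2*(c^2 - 7*c + 12) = (c - 3)*(c + 1)^2*(c - 4)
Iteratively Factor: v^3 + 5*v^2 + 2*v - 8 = (v + 4)*(v^2 + v - 2) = (v + 2)*(v + 4)*(v - 1)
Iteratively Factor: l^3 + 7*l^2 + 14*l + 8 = (l + 4)*(l^2 + 3*l + 2) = (l + 1)*(l + 4)*(l + 2)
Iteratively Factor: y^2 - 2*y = (y)*(y - 2)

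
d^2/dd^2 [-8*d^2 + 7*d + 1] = -16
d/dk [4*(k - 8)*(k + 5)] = 8*k - 12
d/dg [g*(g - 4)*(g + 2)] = 3*g^2 - 4*g - 8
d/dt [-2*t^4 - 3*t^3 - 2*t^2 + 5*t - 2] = -8*t^3 - 9*t^2 - 4*t + 5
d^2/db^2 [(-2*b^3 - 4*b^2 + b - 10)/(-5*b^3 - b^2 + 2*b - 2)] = 2*(90*b^6 - 15*b^5 + 1485*b^4 + 121*b^3 - 258*b^2 - 330*b + 32)/(125*b^9 + 75*b^8 - 135*b^7 + 91*b^6 + 114*b^5 - 102*b^4 + 28*b^3 + 36*b^2 - 24*b + 8)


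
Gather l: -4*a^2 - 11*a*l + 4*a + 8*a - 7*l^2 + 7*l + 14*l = -4*a^2 + 12*a - 7*l^2 + l*(21 - 11*a)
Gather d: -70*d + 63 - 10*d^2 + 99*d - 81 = -10*d^2 + 29*d - 18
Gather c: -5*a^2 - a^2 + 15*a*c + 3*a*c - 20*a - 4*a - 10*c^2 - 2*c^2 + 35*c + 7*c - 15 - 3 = -6*a^2 - 24*a - 12*c^2 + c*(18*a + 42) - 18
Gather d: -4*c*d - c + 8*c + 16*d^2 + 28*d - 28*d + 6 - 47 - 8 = -4*c*d + 7*c + 16*d^2 - 49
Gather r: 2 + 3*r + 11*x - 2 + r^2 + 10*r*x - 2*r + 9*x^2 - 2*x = r^2 + r*(10*x + 1) + 9*x^2 + 9*x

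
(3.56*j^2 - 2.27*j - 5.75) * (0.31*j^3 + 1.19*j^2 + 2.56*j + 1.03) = 1.1036*j^5 + 3.5327*j^4 + 4.6298*j^3 - 8.9869*j^2 - 17.0581*j - 5.9225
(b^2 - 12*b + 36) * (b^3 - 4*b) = b^5 - 12*b^4 + 32*b^3 + 48*b^2 - 144*b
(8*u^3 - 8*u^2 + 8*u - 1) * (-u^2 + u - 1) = -8*u^5 + 16*u^4 - 24*u^3 + 17*u^2 - 9*u + 1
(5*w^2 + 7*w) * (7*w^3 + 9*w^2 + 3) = 35*w^5 + 94*w^4 + 63*w^3 + 15*w^2 + 21*w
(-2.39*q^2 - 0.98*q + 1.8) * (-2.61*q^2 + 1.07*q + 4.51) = 6.2379*q^4 + 0.000499999999999723*q^3 - 16.5255*q^2 - 2.4938*q + 8.118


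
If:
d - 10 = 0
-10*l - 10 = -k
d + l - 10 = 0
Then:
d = 10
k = 10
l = 0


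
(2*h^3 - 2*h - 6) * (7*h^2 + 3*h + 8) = 14*h^5 + 6*h^4 + 2*h^3 - 48*h^2 - 34*h - 48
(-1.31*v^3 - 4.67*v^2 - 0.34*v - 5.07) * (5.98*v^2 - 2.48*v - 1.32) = -7.8338*v^5 - 24.6778*v^4 + 11.2776*v^3 - 23.311*v^2 + 13.0224*v + 6.6924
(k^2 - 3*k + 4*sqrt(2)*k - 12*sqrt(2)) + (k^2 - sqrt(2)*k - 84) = 2*k^2 - 3*k + 3*sqrt(2)*k - 84 - 12*sqrt(2)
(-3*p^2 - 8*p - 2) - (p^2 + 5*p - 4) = -4*p^2 - 13*p + 2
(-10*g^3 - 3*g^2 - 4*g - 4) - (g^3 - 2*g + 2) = -11*g^3 - 3*g^2 - 2*g - 6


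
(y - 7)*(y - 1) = y^2 - 8*y + 7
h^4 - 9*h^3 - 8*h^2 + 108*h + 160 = (h - 8)*(h - 5)*(h + 2)^2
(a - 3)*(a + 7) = a^2 + 4*a - 21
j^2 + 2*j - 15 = (j - 3)*(j + 5)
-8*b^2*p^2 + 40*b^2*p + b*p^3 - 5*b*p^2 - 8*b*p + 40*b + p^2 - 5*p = (-8*b + p)*(p - 5)*(b*p + 1)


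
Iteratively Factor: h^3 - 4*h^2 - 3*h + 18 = (h - 3)*(h^2 - h - 6) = (h - 3)*(h + 2)*(h - 3)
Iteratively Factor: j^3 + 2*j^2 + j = (j + 1)*(j^2 + j) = j*(j + 1)*(j + 1)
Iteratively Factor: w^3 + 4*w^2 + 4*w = (w + 2)*(w^2 + 2*w) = (w + 2)^2*(w)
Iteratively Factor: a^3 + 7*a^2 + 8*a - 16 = (a + 4)*(a^2 + 3*a - 4) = (a + 4)^2*(a - 1)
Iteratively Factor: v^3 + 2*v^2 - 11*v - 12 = (v - 3)*(v^2 + 5*v + 4) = (v - 3)*(v + 1)*(v + 4)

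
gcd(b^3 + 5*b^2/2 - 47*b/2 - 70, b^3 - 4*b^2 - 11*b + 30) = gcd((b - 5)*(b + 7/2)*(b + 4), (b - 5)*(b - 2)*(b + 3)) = b - 5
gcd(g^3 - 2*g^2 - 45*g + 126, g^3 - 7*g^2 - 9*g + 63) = g - 3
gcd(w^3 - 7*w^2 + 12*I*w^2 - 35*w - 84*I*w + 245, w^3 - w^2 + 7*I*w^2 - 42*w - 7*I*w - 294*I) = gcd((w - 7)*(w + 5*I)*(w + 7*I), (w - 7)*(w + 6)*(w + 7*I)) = w^2 + w*(-7 + 7*I) - 49*I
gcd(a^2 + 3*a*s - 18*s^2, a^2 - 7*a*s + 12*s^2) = -a + 3*s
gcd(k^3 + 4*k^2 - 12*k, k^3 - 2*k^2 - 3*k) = k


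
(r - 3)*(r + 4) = r^2 + r - 12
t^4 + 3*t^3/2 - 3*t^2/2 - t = t*(t - 1)*(t + 1/2)*(t + 2)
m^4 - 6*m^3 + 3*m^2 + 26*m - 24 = (m - 4)*(m - 3)*(m - 1)*(m + 2)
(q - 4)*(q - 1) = q^2 - 5*q + 4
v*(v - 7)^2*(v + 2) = v^4 - 12*v^3 + 21*v^2 + 98*v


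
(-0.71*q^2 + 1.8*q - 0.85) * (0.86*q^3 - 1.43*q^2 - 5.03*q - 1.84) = -0.6106*q^5 + 2.5633*q^4 + 0.2663*q^3 - 6.5321*q^2 + 0.9635*q + 1.564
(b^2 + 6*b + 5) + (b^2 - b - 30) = 2*b^2 + 5*b - 25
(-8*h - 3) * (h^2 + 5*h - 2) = -8*h^3 - 43*h^2 + h + 6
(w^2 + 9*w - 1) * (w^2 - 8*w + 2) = w^4 + w^3 - 71*w^2 + 26*w - 2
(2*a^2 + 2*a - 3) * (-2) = -4*a^2 - 4*a + 6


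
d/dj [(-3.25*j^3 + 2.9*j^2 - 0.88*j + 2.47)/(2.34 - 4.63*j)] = (30.095*j^3 - 36.242*j^2 + 13.572*j + 9.3769)/(21.4369*j^2 - 21.6684*j + 5.4756)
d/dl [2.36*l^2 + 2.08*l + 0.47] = 4.72*l + 2.08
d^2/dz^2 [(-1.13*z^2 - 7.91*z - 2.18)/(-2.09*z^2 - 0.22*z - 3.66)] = (68.064194*z^3 + 5.27181599999999*z^2 - 357.02634*z - 15.604568)/(9.129329*z^6 + 2.882946*z^5 + 48.265206*z^4 + 10.107856*z^3 + 84.521844*z^2 + 8.841096*z + 49.027896)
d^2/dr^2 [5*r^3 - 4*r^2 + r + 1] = 30*r - 8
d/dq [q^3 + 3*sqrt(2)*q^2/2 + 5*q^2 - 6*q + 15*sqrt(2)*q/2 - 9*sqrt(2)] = 3*q^2 + 3*sqrt(2)*q + 10*q - 6 + 15*sqrt(2)/2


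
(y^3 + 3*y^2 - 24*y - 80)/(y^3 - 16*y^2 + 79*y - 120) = (y^2 + 8*y + 16)/(y^2 - 11*y + 24)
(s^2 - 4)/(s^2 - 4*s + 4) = (s + 2)/(s - 2)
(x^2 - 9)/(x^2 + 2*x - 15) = (x + 3)/(x + 5)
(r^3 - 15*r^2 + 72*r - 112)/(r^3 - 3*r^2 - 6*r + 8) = (r^2 - 11*r + 28)/(r^2 + r - 2)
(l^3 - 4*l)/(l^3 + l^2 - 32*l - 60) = l*(l - 2)/(l^2 - l - 30)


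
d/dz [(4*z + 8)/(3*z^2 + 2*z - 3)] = 4*(3*z^2 + 2*z - 2*(z + 2)*(3*z + 1) - 3)/(3*z^2 + 2*z - 3)^2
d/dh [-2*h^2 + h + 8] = 1 - 4*h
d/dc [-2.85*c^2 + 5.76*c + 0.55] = 5.76 - 5.7*c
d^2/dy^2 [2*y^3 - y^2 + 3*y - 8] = 12*y - 2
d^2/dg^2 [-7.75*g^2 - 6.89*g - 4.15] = -15.5000000000000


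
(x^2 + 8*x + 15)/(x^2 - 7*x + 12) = (x^2 + 8*x + 15)/(x^2 - 7*x + 12)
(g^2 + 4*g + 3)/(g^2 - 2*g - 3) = (g + 3)/(g - 3)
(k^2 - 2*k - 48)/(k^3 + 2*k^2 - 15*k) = (k^2 - 2*k - 48)/(k*(k^2 + 2*k - 15))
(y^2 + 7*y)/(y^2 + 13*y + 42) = y/(y + 6)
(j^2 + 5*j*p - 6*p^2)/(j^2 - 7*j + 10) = (j^2 + 5*j*p - 6*p^2)/(j^2 - 7*j + 10)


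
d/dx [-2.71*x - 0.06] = -2.71000000000000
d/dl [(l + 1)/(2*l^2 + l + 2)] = (2*l^2 + l - (l + 1)*(4*l + 1) + 2)/(2*l^2 + l + 2)^2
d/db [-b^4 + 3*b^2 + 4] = -4*b^3 + 6*b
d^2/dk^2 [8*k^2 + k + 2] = 16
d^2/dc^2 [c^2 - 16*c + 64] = 2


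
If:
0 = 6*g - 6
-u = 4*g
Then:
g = 1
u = -4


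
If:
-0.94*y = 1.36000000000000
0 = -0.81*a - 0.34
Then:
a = -0.42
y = -1.45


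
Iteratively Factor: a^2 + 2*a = (a)*(a + 2)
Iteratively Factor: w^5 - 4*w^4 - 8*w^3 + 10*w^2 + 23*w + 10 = (w + 1)*(w^4 - 5*w^3 - 3*w^2 + 13*w + 10) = (w - 2)*(w + 1)*(w^3 - 3*w^2 - 9*w - 5) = (w - 2)*(w + 1)^2*(w^2 - 4*w - 5) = (w - 5)*(w - 2)*(w + 1)^2*(w + 1)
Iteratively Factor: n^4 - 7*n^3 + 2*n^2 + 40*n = (n - 5)*(n^3 - 2*n^2 - 8*n) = (n - 5)*(n + 2)*(n^2 - 4*n) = n*(n - 5)*(n + 2)*(n - 4)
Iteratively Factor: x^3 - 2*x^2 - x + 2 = (x - 2)*(x^2 - 1) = (x - 2)*(x - 1)*(x + 1)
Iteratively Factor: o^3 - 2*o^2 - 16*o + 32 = (o - 2)*(o^2 - 16) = (o - 2)*(o + 4)*(o - 4)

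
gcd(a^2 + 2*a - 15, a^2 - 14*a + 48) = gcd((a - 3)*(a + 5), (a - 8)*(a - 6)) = 1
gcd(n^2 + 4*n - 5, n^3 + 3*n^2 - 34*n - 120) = n + 5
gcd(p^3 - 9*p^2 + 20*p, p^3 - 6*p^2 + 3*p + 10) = p - 5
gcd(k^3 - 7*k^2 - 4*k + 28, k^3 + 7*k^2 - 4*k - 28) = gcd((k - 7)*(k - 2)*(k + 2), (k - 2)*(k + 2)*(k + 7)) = k^2 - 4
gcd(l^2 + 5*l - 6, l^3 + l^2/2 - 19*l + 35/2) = l - 1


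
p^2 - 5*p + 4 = (p - 4)*(p - 1)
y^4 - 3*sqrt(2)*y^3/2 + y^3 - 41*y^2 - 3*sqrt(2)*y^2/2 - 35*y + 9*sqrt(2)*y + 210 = (y - 2)*(y + 3)*(y - 5*sqrt(2))*(y + 7*sqrt(2)/2)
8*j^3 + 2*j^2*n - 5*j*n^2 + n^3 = (-4*j + n)*(-2*j + n)*(j + n)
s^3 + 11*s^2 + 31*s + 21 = (s + 1)*(s + 3)*(s + 7)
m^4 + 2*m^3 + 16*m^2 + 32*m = m*(m + 2)*(m - 4*I)*(m + 4*I)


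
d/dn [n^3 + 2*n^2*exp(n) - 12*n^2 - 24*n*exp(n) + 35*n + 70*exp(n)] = 2*n^2*exp(n) + 3*n^2 - 20*n*exp(n) - 24*n + 46*exp(n) + 35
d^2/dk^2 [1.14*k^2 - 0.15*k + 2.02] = 2.28000000000000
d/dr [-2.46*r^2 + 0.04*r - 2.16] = 0.04 - 4.92*r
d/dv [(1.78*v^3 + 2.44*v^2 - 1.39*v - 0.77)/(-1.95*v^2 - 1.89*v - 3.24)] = (-3.471*v^4 - 6.7284*v^3 - 24.6237*v^2 - 18.8142*v + 3.0483)/(3.8025*v^4 + 7.371*v^3 + 16.2081*v^2 + 12.2472*v + 10.4976)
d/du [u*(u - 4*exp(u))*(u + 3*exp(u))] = -u^2*exp(u) + 3*u^2 - 24*u*exp(2*u) - 2*u*exp(u) - 12*exp(2*u)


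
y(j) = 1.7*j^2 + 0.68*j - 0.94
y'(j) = 3.4*j + 0.68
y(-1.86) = 3.68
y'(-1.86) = -5.64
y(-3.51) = 17.62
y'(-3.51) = -11.25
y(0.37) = -0.46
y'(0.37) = 1.94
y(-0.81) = -0.38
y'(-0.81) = -2.07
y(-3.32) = 15.54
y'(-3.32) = -10.61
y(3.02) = 16.62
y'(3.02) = 10.95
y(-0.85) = -0.29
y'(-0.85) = -2.21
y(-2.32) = 6.63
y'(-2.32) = -7.21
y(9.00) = 142.88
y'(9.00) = 31.28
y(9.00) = 142.88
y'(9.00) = 31.28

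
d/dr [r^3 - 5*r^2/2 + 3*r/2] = 3*r^2 - 5*r + 3/2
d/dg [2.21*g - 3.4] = 2.21000000000000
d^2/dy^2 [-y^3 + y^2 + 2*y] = 2 - 6*y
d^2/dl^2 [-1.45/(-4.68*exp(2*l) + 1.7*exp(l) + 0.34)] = ((2.465 - 27.144*exp(l))*(-4.68*exp(2*l) + 1.7*exp(l) + 0.34) - 1.45*(9.36*exp(l) - 1.7)*(18.72*exp(l) - 3.4)*exp(l))*exp(l)/(-4.68*exp(2*l) + 1.7*exp(l) + 0.34)^3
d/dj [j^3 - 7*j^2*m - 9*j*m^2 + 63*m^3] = 3*j^2 - 14*j*m - 9*m^2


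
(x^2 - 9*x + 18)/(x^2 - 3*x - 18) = (x - 3)/(x + 3)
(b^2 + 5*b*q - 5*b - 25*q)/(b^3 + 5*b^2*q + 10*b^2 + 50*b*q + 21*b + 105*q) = (b - 5)/(b^2 + 10*b + 21)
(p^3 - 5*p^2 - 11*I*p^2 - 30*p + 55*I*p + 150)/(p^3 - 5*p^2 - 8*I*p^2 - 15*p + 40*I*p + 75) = (p - 6*I)/(p - 3*I)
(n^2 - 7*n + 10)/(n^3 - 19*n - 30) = (n - 2)/(n^2 + 5*n + 6)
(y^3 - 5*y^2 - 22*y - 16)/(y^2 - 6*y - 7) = (y^2 - 6*y - 16)/(y - 7)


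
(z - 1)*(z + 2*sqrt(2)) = z^2 - z + 2*sqrt(2)*z - 2*sqrt(2)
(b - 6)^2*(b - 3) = b^3 - 15*b^2 + 72*b - 108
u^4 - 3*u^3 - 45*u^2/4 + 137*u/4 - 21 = (u - 4)*(u - 3/2)*(u - 1)*(u + 7/2)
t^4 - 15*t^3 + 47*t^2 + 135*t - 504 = (t - 8)*(t - 7)*(t - 3)*(t + 3)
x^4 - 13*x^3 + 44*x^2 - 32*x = x*(x - 8)*(x - 4)*(x - 1)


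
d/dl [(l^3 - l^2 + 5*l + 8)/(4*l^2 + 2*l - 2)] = (l^4 + l^3 - 7*l^2 - 15*l - 13/2)/(4*l^4 + 4*l^3 - 3*l^2 - 2*l + 1)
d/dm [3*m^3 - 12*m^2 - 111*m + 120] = 9*m^2 - 24*m - 111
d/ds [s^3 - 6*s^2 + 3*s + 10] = 3*s^2 - 12*s + 3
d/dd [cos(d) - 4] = -sin(d)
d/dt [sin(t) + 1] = cos(t)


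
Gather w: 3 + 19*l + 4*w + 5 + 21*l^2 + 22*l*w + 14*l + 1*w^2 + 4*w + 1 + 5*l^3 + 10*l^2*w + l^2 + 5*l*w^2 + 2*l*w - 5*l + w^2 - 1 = 5*l^3 + 22*l^2 + 28*l + w^2*(5*l + 2) + w*(10*l^2 + 24*l + 8) + 8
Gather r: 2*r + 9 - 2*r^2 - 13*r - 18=-2*r^2 - 11*r - 9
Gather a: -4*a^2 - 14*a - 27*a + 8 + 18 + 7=-4*a^2 - 41*a + 33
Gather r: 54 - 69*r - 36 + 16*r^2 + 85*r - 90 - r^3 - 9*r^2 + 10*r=-r^3 + 7*r^2 + 26*r - 72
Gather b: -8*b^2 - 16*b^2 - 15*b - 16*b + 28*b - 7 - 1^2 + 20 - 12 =-24*b^2 - 3*b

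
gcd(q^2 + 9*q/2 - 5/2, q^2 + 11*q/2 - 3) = q - 1/2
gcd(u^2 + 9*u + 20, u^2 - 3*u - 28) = u + 4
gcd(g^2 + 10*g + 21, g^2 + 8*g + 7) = g + 7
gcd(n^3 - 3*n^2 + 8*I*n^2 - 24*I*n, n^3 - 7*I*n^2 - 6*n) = n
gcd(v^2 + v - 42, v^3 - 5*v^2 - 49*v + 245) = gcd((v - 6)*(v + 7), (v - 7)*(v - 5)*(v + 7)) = v + 7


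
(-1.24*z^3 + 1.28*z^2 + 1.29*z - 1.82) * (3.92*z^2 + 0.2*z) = -4.8608*z^5 + 4.7696*z^4 + 5.3128*z^3 - 6.8764*z^2 - 0.364*z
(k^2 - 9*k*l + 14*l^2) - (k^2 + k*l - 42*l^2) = -10*k*l + 56*l^2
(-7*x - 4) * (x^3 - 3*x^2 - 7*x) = -7*x^4 + 17*x^3 + 61*x^2 + 28*x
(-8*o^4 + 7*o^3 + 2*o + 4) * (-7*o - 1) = 56*o^5 - 41*o^4 - 7*o^3 - 14*o^2 - 30*o - 4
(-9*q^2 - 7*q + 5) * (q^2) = -9*q^4 - 7*q^3 + 5*q^2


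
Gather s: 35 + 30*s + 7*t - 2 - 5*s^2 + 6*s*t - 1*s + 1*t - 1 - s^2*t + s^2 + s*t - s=s^2*(-t - 4) + s*(7*t + 28) + 8*t + 32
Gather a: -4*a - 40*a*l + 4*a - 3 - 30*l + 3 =-40*a*l - 30*l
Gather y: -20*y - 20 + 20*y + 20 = 0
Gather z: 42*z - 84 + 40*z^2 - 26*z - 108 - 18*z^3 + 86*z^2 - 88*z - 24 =-18*z^3 + 126*z^2 - 72*z - 216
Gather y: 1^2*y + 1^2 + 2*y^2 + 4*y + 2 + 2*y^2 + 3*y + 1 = 4*y^2 + 8*y + 4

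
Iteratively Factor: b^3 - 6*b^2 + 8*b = (b - 2)*(b^2 - 4*b) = b*(b - 2)*(b - 4)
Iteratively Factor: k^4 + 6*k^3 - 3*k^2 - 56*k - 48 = (k + 1)*(k^3 + 5*k^2 - 8*k - 48) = (k + 1)*(k + 4)*(k^2 + k - 12) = (k - 3)*(k + 1)*(k + 4)*(k + 4)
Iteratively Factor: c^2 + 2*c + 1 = (c + 1)*(c + 1)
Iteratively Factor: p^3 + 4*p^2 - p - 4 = (p + 1)*(p^2 + 3*p - 4) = (p - 1)*(p + 1)*(p + 4)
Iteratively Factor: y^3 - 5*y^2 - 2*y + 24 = (y + 2)*(y^2 - 7*y + 12) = (y - 4)*(y + 2)*(y - 3)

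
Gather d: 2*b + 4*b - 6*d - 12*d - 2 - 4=6*b - 18*d - 6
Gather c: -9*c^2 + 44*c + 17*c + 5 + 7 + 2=-9*c^2 + 61*c + 14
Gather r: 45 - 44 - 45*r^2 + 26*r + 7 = -45*r^2 + 26*r + 8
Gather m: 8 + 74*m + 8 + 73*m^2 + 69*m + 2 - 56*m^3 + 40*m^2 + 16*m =-56*m^3 + 113*m^2 + 159*m + 18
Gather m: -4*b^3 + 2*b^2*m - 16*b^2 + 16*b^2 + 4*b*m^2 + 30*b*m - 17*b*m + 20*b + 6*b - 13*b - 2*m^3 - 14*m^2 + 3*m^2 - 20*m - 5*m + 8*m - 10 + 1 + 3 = -4*b^3 + 13*b - 2*m^3 + m^2*(4*b - 11) + m*(2*b^2 + 13*b - 17) - 6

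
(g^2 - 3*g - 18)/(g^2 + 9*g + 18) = (g - 6)/(g + 6)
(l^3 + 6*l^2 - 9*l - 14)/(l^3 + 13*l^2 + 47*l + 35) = (l - 2)/(l + 5)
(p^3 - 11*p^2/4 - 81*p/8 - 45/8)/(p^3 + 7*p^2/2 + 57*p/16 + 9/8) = 2*(2*p^2 - 7*p - 15)/(4*p^2 + 11*p + 6)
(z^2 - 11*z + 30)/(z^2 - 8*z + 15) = (z - 6)/(z - 3)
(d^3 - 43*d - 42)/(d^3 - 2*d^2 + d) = (d^3 - 43*d - 42)/(d*(d^2 - 2*d + 1))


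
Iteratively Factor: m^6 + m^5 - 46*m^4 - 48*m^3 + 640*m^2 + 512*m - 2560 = (m - 2)*(m^5 + 3*m^4 - 40*m^3 - 128*m^2 + 384*m + 1280) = (m - 2)*(m + 4)*(m^4 - m^3 - 36*m^2 + 16*m + 320) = (m - 4)*(m - 2)*(m + 4)*(m^3 + 3*m^2 - 24*m - 80) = (m - 5)*(m - 4)*(m - 2)*(m + 4)*(m^2 + 8*m + 16) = (m - 5)*(m - 4)*(m - 2)*(m + 4)^2*(m + 4)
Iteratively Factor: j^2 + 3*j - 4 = (j + 4)*(j - 1)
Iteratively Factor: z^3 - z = (z + 1)*(z^2 - z) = z*(z + 1)*(z - 1)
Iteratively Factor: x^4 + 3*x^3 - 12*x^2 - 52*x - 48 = (x + 3)*(x^3 - 12*x - 16) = (x - 4)*(x + 3)*(x^2 + 4*x + 4) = (x - 4)*(x + 2)*(x + 3)*(x + 2)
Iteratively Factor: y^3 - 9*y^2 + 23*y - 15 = (y - 5)*(y^2 - 4*y + 3) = (y - 5)*(y - 1)*(y - 3)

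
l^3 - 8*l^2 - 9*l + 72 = (l - 8)*(l - 3)*(l + 3)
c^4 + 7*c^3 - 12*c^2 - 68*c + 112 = (c - 2)^2*(c + 4)*(c + 7)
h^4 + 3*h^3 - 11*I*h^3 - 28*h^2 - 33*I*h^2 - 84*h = h*(h + 3)*(h - 7*I)*(h - 4*I)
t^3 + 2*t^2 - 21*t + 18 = (t - 3)*(t - 1)*(t + 6)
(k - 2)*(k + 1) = k^2 - k - 2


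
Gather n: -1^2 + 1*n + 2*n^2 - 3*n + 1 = 2*n^2 - 2*n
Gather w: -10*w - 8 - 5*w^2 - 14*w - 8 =-5*w^2 - 24*w - 16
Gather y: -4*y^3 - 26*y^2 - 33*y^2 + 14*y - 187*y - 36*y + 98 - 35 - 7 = -4*y^3 - 59*y^2 - 209*y + 56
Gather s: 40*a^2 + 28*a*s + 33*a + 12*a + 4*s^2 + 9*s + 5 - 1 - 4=40*a^2 + 45*a + 4*s^2 + s*(28*a + 9)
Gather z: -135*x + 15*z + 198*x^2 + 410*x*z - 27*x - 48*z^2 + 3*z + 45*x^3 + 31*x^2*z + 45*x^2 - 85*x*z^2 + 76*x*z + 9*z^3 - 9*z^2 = 45*x^3 + 243*x^2 - 162*x + 9*z^3 + z^2*(-85*x - 57) + z*(31*x^2 + 486*x + 18)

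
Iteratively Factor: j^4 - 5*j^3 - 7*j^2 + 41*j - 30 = (j - 1)*(j^3 - 4*j^2 - 11*j + 30) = (j - 2)*(j - 1)*(j^2 - 2*j - 15) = (j - 5)*(j - 2)*(j - 1)*(j + 3)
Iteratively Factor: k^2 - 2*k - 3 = (k + 1)*(k - 3)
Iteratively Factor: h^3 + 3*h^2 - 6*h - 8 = (h + 1)*(h^2 + 2*h - 8) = (h - 2)*(h + 1)*(h + 4)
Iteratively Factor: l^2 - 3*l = (l)*(l - 3)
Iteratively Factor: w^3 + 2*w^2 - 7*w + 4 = (w - 1)*(w^2 + 3*w - 4) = (w - 1)*(w + 4)*(w - 1)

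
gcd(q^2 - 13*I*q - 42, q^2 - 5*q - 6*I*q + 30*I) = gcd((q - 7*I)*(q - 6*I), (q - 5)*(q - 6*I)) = q - 6*I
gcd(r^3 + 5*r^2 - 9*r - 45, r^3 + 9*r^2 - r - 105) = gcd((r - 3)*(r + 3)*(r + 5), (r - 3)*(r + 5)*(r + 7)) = r^2 + 2*r - 15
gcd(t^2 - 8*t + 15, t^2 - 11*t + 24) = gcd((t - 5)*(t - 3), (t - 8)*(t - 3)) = t - 3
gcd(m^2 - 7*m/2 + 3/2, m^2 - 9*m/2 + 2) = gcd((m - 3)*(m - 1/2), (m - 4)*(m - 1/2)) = m - 1/2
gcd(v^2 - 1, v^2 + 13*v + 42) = 1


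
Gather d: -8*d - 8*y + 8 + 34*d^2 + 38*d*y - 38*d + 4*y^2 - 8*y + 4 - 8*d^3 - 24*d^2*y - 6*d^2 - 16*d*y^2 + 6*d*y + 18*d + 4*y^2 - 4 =-8*d^3 + d^2*(28 - 24*y) + d*(-16*y^2 + 44*y - 28) + 8*y^2 - 16*y + 8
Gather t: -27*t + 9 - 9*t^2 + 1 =-9*t^2 - 27*t + 10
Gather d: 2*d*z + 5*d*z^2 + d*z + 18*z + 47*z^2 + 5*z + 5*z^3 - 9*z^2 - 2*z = d*(5*z^2 + 3*z) + 5*z^3 + 38*z^2 + 21*z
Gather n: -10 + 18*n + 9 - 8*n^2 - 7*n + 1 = -8*n^2 + 11*n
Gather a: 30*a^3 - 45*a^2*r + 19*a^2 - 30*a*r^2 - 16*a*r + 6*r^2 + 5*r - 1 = 30*a^3 + a^2*(19 - 45*r) + a*(-30*r^2 - 16*r) + 6*r^2 + 5*r - 1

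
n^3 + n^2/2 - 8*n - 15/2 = (n - 3)*(n + 1)*(n + 5/2)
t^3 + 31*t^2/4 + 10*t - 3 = (t - 1/4)*(t + 2)*(t + 6)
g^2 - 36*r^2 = (g - 6*r)*(g + 6*r)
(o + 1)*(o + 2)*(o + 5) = o^3 + 8*o^2 + 17*o + 10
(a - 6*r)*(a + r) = a^2 - 5*a*r - 6*r^2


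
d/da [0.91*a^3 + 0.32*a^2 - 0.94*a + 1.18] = 2.73*a^2 + 0.64*a - 0.94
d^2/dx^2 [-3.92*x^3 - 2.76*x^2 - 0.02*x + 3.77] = -23.52*x - 5.52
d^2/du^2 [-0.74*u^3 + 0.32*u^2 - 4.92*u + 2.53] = 0.64 - 4.44*u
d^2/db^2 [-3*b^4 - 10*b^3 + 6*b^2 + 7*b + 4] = -36*b^2 - 60*b + 12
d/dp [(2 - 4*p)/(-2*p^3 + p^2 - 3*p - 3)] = 2*(-8*p^3 + 8*p^2 - 2*p + 9)/(4*p^6 - 4*p^5 + 13*p^4 + 6*p^3 + 3*p^2 + 18*p + 9)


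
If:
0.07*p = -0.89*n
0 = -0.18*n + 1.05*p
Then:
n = 0.00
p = 0.00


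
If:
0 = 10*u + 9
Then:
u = -9/10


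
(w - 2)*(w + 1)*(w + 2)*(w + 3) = w^4 + 4*w^3 - w^2 - 16*w - 12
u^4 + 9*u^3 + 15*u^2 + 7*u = u*(u + 1)^2*(u + 7)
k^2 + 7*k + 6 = (k + 1)*(k + 6)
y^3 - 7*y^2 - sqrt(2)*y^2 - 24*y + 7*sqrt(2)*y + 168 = (y - 7)*(y - 4*sqrt(2))*(y + 3*sqrt(2))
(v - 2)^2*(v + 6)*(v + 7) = v^4 + 9*v^3 - 6*v^2 - 116*v + 168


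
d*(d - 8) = d^2 - 8*d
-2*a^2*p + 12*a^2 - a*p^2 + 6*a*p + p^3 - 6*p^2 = (-2*a + p)*(a + p)*(p - 6)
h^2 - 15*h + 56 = (h - 8)*(h - 7)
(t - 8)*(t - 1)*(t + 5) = t^3 - 4*t^2 - 37*t + 40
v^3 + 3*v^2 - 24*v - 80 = (v - 5)*(v + 4)^2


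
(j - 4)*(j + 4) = j^2 - 16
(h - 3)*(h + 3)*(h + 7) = h^3 + 7*h^2 - 9*h - 63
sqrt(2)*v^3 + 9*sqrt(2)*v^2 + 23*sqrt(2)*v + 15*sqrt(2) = (v + 3)*(v + 5)*(sqrt(2)*v + sqrt(2))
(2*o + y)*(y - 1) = 2*o*y - 2*o + y^2 - y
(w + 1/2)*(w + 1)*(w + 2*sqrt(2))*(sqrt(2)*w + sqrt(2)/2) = sqrt(2)*w^4 + 2*sqrt(2)*w^3 + 4*w^3 + 5*sqrt(2)*w^2/4 + 8*w^2 + sqrt(2)*w/4 + 5*w + 1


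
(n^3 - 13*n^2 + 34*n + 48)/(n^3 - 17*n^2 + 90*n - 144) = (n + 1)/(n - 3)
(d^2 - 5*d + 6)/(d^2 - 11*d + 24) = (d - 2)/(d - 8)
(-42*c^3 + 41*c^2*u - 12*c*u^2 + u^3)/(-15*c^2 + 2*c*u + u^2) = (14*c^2 - 9*c*u + u^2)/(5*c + u)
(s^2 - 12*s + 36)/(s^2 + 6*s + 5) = (s^2 - 12*s + 36)/(s^2 + 6*s + 5)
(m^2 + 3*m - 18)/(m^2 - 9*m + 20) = (m^2 + 3*m - 18)/(m^2 - 9*m + 20)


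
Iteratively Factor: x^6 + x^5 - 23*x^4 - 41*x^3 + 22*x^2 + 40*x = (x + 1)*(x^5 - 23*x^3 - 18*x^2 + 40*x) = x*(x + 1)*(x^4 - 23*x^2 - 18*x + 40) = x*(x - 5)*(x + 1)*(x^3 + 5*x^2 + 2*x - 8) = x*(x - 5)*(x + 1)*(x + 4)*(x^2 + x - 2) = x*(x - 5)*(x - 1)*(x + 1)*(x + 4)*(x + 2)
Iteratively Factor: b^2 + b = (b + 1)*(b)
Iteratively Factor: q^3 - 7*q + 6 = (q + 3)*(q^2 - 3*q + 2) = (q - 2)*(q + 3)*(q - 1)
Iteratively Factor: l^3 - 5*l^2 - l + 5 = (l + 1)*(l^2 - 6*l + 5) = (l - 5)*(l + 1)*(l - 1)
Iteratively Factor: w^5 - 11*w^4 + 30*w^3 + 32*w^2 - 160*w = (w - 4)*(w^4 - 7*w^3 + 2*w^2 + 40*w) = (w - 4)^2*(w^3 - 3*w^2 - 10*w) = (w - 5)*(w - 4)^2*(w^2 + 2*w) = w*(w - 5)*(w - 4)^2*(w + 2)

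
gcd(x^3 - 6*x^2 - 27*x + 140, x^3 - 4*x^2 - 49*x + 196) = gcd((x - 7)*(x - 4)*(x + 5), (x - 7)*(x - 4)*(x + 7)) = x^2 - 11*x + 28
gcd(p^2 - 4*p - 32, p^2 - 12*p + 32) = p - 8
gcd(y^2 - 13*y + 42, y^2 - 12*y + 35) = y - 7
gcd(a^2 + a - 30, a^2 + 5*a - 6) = a + 6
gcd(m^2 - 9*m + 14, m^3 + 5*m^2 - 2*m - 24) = m - 2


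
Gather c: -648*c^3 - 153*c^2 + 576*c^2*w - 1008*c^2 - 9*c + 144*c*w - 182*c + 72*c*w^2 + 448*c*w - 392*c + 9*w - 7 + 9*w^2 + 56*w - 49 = -648*c^3 + c^2*(576*w - 1161) + c*(72*w^2 + 592*w - 583) + 9*w^2 + 65*w - 56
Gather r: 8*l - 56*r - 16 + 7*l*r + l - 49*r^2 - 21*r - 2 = 9*l - 49*r^2 + r*(7*l - 77) - 18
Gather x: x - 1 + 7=x + 6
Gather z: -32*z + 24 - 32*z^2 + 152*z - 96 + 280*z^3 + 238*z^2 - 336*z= 280*z^3 + 206*z^2 - 216*z - 72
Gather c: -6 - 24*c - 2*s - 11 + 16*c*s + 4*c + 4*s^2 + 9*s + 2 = c*(16*s - 20) + 4*s^2 + 7*s - 15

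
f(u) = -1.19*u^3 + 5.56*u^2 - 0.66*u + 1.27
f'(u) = -3.57*u^2 + 11.12*u - 0.66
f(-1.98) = 33.61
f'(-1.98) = -36.67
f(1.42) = 8.14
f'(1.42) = 7.93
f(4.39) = 4.85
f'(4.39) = -20.64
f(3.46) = 16.26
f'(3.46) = -4.92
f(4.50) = 2.45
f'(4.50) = -22.91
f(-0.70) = 4.86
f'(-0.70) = -10.19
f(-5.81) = 426.17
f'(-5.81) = -185.78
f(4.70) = -2.56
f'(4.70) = -27.26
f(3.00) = 17.20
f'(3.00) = 0.57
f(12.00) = -1262.33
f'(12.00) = -381.30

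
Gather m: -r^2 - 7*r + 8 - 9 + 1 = -r^2 - 7*r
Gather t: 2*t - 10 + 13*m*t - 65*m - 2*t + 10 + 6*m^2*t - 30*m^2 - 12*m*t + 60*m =-30*m^2 - 5*m + t*(6*m^2 + m)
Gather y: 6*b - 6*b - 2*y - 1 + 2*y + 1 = 0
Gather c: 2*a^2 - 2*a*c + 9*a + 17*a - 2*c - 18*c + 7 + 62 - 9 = 2*a^2 + 26*a + c*(-2*a - 20) + 60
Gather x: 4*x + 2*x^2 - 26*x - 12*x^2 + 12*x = -10*x^2 - 10*x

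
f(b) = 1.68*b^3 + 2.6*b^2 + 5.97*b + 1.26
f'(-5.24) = 117.11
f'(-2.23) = 19.44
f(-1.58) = -8.31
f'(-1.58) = 10.34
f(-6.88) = -463.85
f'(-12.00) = 669.33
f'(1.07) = 17.30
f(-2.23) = -17.75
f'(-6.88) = 208.76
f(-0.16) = 0.36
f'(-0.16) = 5.27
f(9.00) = 1490.31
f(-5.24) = -200.35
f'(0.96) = 15.61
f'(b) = 5.04*b^2 + 5.2*b + 5.97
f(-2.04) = -14.36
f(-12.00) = -2599.02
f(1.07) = 12.68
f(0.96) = 10.87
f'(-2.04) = 16.34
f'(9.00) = 461.01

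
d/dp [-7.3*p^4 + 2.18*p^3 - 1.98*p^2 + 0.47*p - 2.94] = -29.2*p^3 + 6.54*p^2 - 3.96*p + 0.47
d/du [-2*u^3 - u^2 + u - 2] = -6*u^2 - 2*u + 1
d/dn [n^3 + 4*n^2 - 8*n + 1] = 3*n^2 + 8*n - 8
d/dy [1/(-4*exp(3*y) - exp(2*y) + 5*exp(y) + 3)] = (12*exp(2*y) + 2*exp(y) - 5)*exp(y)/(4*exp(3*y) + exp(2*y) - 5*exp(y) - 3)^2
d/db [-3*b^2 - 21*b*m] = -6*b - 21*m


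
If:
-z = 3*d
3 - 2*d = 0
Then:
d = 3/2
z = -9/2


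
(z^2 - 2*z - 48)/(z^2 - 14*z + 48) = (z + 6)/(z - 6)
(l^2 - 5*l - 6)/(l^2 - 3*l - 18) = (l + 1)/(l + 3)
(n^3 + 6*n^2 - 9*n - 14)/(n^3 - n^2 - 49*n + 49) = (n^2 - n - 2)/(n^2 - 8*n + 7)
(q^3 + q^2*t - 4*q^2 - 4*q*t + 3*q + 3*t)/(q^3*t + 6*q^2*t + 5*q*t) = (q^3 + q^2*t - 4*q^2 - 4*q*t + 3*q + 3*t)/(q*t*(q^2 + 6*q + 5))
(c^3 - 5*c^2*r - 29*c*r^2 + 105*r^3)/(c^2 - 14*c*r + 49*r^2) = (-c^2 - 2*c*r + 15*r^2)/(-c + 7*r)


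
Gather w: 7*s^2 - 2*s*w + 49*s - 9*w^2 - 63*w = 7*s^2 + 49*s - 9*w^2 + w*(-2*s - 63)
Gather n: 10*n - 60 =10*n - 60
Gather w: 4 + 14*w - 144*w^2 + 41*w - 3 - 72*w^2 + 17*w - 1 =-216*w^2 + 72*w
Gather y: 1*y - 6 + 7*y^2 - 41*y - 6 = 7*y^2 - 40*y - 12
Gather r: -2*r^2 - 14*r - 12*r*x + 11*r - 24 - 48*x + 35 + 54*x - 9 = -2*r^2 + r*(-12*x - 3) + 6*x + 2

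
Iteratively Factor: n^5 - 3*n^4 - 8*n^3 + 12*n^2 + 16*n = (n + 1)*(n^4 - 4*n^3 - 4*n^2 + 16*n) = (n + 1)*(n + 2)*(n^3 - 6*n^2 + 8*n) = n*(n + 1)*(n + 2)*(n^2 - 6*n + 8) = n*(n - 4)*(n + 1)*(n + 2)*(n - 2)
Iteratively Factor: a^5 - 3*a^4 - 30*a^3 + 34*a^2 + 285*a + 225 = (a + 1)*(a^4 - 4*a^3 - 26*a^2 + 60*a + 225) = (a + 1)*(a + 3)*(a^3 - 7*a^2 - 5*a + 75) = (a - 5)*(a + 1)*(a + 3)*(a^2 - 2*a - 15) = (a - 5)^2*(a + 1)*(a + 3)*(a + 3)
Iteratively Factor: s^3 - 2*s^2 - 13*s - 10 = (s + 2)*(s^2 - 4*s - 5) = (s - 5)*(s + 2)*(s + 1)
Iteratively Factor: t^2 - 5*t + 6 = (t - 3)*(t - 2)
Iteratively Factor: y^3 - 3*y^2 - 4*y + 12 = (y - 2)*(y^2 - y - 6) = (y - 2)*(y + 2)*(y - 3)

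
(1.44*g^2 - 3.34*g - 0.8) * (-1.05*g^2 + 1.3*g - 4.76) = -1.512*g^4 + 5.379*g^3 - 10.3564*g^2 + 14.8584*g + 3.808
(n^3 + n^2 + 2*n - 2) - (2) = n^3 + n^2 + 2*n - 4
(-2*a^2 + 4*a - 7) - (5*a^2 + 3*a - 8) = -7*a^2 + a + 1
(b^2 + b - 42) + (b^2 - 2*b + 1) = 2*b^2 - b - 41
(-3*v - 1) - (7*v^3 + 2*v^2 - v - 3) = -7*v^3 - 2*v^2 - 2*v + 2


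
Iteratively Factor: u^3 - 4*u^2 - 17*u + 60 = (u - 5)*(u^2 + u - 12) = (u - 5)*(u - 3)*(u + 4)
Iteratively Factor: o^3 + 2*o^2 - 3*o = (o - 1)*(o^2 + 3*o) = o*(o - 1)*(o + 3)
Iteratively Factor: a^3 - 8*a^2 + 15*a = (a - 5)*(a^2 - 3*a) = a*(a - 5)*(a - 3)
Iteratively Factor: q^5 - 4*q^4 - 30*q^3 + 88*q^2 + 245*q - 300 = (q + 3)*(q^4 - 7*q^3 - 9*q^2 + 115*q - 100) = (q - 5)*(q + 3)*(q^3 - 2*q^2 - 19*q + 20) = (q - 5)*(q + 3)*(q + 4)*(q^2 - 6*q + 5) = (q - 5)*(q - 1)*(q + 3)*(q + 4)*(q - 5)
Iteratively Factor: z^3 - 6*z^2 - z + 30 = (z + 2)*(z^2 - 8*z + 15) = (z - 3)*(z + 2)*(z - 5)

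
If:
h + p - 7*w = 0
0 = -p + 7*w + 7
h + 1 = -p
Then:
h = -7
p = 6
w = -1/7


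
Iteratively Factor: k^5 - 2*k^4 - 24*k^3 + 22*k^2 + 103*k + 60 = (k + 4)*(k^4 - 6*k^3 + 22*k + 15) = (k - 5)*(k + 4)*(k^3 - k^2 - 5*k - 3) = (k - 5)*(k + 1)*(k + 4)*(k^2 - 2*k - 3) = (k - 5)*(k + 1)^2*(k + 4)*(k - 3)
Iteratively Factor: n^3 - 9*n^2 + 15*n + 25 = (n + 1)*(n^2 - 10*n + 25) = (n - 5)*(n + 1)*(n - 5)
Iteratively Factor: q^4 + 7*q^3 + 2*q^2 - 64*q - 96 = (q + 4)*(q^3 + 3*q^2 - 10*q - 24) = (q + 2)*(q + 4)*(q^2 + q - 12) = (q + 2)*(q + 4)^2*(q - 3)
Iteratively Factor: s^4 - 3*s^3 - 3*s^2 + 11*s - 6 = (s - 1)*(s^3 - 2*s^2 - 5*s + 6) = (s - 1)^2*(s^2 - s - 6) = (s - 1)^2*(s + 2)*(s - 3)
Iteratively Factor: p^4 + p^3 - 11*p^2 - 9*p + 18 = (p + 2)*(p^3 - p^2 - 9*p + 9) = (p - 1)*(p + 2)*(p^2 - 9) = (p - 1)*(p + 2)*(p + 3)*(p - 3)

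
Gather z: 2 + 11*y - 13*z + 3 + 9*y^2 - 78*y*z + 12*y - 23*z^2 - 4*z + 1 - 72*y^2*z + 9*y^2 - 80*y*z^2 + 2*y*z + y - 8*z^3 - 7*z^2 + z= 18*y^2 + 24*y - 8*z^3 + z^2*(-80*y - 30) + z*(-72*y^2 - 76*y - 16) + 6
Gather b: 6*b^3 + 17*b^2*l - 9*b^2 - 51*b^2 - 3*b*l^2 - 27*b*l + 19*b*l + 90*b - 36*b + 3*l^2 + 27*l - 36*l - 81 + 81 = 6*b^3 + b^2*(17*l - 60) + b*(-3*l^2 - 8*l + 54) + 3*l^2 - 9*l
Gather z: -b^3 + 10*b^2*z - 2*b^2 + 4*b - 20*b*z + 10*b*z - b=-b^3 - 2*b^2 + 3*b + z*(10*b^2 - 10*b)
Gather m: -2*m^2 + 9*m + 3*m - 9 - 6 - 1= -2*m^2 + 12*m - 16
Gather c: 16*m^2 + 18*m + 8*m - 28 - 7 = 16*m^2 + 26*m - 35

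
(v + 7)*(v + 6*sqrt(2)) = v^2 + 7*v + 6*sqrt(2)*v + 42*sqrt(2)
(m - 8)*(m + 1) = m^2 - 7*m - 8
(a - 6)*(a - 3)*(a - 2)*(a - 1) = a^4 - 12*a^3 + 47*a^2 - 72*a + 36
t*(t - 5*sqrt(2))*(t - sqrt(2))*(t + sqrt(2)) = t^4 - 5*sqrt(2)*t^3 - 2*t^2 + 10*sqrt(2)*t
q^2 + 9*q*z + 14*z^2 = (q + 2*z)*(q + 7*z)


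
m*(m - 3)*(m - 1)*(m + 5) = m^4 + m^3 - 17*m^2 + 15*m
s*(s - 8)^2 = s^3 - 16*s^2 + 64*s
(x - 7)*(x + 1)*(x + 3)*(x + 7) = x^4 + 4*x^3 - 46*x^2 - 196*x - 147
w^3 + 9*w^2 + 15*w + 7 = (w + 1)^2*(w + 7)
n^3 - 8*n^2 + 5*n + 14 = (n - 7)*(n - 2)*(n + 1)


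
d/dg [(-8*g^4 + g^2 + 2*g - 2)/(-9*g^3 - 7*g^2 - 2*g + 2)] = g*(72*g^5 + 112*g^4 + 57*g^3 - 28*g^2 - 42*g - 24)/(81*g^6 + 126*g^5 + 85*g^4 - 8*g^3 - 24*g^2 - 8*g + 4)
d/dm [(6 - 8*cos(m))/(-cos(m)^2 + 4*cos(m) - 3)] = 4*(2*cos(m) - 3)*sin(m)*cos(m)/((cos(m) - 3)^2*(cos(m) - 1)^2)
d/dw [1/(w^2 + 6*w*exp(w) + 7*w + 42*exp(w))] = (-6*w*exp(w) - 2*w - 48*exp(w) - 7)/(w^2 + 6*w*exp(w) + 7*w + 42*exp(w))^2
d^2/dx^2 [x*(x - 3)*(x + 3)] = 6*x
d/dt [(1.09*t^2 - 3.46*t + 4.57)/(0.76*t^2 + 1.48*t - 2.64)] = (4.2428*t^2 - 12.7016*t + 2.3708)/(0.5776*t^4 + 2.2496*t^3 - 1.8224*t^2 - 7.8144*t + 6.9696)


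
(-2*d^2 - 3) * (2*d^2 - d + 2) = -4*d^4 + 2*d^3 - 10*d^2 + 3*d - 6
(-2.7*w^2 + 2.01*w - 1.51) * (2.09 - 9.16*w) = 24.732*w^3 - 24.0546*w^2 + 18.0325*w - 3.1559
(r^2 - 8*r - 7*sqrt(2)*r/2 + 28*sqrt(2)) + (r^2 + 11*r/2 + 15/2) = 2*r^2 - 7*sqrt(2)*r/2 - 5*r/2 + 15/2 + 28*sqrt(2)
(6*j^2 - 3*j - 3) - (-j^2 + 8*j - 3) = 7*j^2 - 11*j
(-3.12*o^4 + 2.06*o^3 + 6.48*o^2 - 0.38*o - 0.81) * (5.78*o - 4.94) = -18.0336*o^5 + 27.3196*o^4 + 27.278*o^3 - 34.2076*o^2 - 2.8046*o + 4.0014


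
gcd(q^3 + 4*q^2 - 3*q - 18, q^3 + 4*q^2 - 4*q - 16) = q - 2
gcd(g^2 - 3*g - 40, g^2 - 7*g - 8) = g - 8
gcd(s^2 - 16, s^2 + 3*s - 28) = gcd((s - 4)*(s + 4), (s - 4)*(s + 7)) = s - 4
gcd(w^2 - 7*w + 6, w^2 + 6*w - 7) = w - 1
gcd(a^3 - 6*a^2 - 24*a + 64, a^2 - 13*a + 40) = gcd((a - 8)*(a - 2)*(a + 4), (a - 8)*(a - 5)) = a - 8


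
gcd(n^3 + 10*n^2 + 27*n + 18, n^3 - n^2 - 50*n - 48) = n^2 + 7*n + 6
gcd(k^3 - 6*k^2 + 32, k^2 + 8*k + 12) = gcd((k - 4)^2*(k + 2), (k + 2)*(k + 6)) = k + 2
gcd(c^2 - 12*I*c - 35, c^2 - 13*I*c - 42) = c - 7*I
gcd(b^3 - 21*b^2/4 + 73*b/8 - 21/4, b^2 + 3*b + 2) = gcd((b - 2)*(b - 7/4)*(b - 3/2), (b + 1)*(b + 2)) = 1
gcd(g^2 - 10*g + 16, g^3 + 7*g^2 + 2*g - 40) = g - 2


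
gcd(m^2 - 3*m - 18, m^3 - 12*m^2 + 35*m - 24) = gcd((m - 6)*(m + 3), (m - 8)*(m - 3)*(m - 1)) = 1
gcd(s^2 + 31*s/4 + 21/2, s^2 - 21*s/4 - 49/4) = s + 7/4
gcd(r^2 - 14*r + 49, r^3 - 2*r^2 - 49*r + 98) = r - 7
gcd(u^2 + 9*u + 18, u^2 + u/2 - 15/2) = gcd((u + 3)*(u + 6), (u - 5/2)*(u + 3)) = u + 3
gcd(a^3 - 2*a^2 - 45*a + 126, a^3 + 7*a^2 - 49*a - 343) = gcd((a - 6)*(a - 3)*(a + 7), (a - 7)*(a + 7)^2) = a + 7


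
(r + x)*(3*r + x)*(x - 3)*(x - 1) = 3*r^2*x^2 - 12*r^2*x + 9*r^2 + 4*r*x^3 - 16*r*x^2 + 12*r*x + x^4 - 4*x^3 + 3*x^2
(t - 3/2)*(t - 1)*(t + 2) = t^3 - t^2/2 - 7*t/2 + 3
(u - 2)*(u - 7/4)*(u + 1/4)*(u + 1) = u^4 - 5*u^3/2 - 15*u^2/16 + 55*u/16 + 7/8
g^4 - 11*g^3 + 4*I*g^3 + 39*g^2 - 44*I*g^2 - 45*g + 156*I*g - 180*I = (g - 5)*(g - 3)^2*(g + 4*I)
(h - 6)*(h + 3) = h^2 - 3*h - 18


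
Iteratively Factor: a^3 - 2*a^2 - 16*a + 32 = (a + 4)*(a^2 - 6*a + 8) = (a - 4)*(a + 4)*(a - 2)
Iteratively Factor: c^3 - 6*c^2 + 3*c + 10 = (c - 2)*(c^2 - 4*c - 5) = (c - 2)*(c + 1)*(c - 5)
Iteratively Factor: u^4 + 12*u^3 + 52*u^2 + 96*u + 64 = (u + 4)*(u^3 + 8*u^2 + 20*u + 16) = (u + 2)*(u + 4)*(u^2 + 6*u + 8) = (u + 2)^2*(u + 4)*(u + 4)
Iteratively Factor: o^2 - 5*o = (o)*(o - 5)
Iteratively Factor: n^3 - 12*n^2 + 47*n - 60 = (n - 3)*(n^2 - 9*n + 20) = (n - 4)*(n - 3)*(n - 5)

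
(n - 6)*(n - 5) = n^2 - 11*n + 30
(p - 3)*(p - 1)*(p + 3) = p^3 - p^2 - 9*p + 9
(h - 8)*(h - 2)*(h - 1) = h^3 - 11*h^2 + 26*h - 16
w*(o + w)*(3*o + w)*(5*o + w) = 15*o^3*w + 23*o^2*w^2 + 9*o*w^3 + w^4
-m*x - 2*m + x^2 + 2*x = (-m + x)*(x + 2)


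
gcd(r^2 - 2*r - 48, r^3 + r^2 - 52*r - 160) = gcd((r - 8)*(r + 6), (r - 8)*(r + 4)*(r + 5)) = r - 8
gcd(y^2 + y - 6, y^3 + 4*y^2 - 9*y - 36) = y + 3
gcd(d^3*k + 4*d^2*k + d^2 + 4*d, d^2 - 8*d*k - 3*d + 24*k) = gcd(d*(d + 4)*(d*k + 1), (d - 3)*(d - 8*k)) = 1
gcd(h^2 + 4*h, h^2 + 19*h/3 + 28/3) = h + 4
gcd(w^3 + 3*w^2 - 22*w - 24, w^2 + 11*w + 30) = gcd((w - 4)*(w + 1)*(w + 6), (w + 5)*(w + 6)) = w + 6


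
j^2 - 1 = (j - 1)*(j + 1)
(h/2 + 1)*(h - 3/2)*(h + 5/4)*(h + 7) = h^4/2 + 35*h^3/8 + 79*h^2/16 - 163*h/16 - 105/8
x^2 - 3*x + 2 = (x - 2)*(x - 1)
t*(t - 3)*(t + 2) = t^3 - t^2 - 6*t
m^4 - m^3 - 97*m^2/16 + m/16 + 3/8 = (m - 3)*(m - 1/4)*(m + 1/4)*(m + 2)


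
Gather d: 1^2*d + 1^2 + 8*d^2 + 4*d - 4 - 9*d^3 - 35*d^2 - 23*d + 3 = -9*d^3 - 27*d^2 - 18*d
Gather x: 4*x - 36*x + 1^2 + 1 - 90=-32*x - 88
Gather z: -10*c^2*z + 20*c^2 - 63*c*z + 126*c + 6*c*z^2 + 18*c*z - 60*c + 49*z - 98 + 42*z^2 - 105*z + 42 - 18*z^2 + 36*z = 20*c^2 + 66*c + z^2*(6*c + 24) + z*(-10*c^2 - 45*c - 20) - 56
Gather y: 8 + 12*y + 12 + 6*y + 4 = 18*y + 24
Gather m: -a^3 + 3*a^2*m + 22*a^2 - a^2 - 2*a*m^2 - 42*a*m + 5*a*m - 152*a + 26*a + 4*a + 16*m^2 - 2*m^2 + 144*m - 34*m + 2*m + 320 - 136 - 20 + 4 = -a^3 + 21*a^2 - 122*a + m^2*(14 - 2*a) + m*(3*a^2 - 37*a + 112) + 168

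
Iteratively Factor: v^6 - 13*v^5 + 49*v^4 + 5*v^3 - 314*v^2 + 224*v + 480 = (v - 4)*(v^5 - 9*v^4 + 13*v^3 + 57*v^2 - 86*v - 120) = (v - 5)*(v - 4)*(v^4 - 4*v^3 - 7*v^2 + 22*v + 24) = (v - 5)*(v - 4)*(v + 1)*(v^3 - 5*v^2 - 2*v + 24) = (v - 5)*(v - 4)*(v + 1)*(v + 2)*(v^2 - 7*v + 12) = (v - 5)*(v - 4)*(v - 3)*(v + 1)*(v + 2)*(v - 4)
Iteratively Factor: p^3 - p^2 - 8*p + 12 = (p - 2)*(p^2 + p - 6) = (p - 2)*(p + 3)*(p - 2)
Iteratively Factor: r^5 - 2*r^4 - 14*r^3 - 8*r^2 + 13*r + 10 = (r + 1)*(r^4 - 3*r^3 - 11*r^2 + 3*r + 10) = (r + 1)*(r + 2)*(r^3 - 5*r^2 - r + 5) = (r + 1)^2*(r + 2)*(r^2 - 6*r + 5) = (r - 1)*(r + 1)^2*(r + 2)*(r - 5)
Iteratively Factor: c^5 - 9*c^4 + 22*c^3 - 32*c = (c + 1)*(c^4 - 10*c^3 + 32*c^2 - 32*c) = (c - 4)*(c + 1)*(c^3 - 6*c^2 + 8*c) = (c - 4)*(c - 2)*(c + 1)*(c^2 - 4*c) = (c - 4)^2*(c - 2)*(c + 1)*(c)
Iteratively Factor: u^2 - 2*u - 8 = (u - 4)*(u + 2)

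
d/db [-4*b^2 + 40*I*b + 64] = -8*b + 40*I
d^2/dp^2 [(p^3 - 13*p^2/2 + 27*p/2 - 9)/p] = 2 - 18/p^3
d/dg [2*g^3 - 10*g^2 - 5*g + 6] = 6*g^2 - 20*g - 5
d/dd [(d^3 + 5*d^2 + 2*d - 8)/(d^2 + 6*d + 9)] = (d^3 + 9*d^2 + 28*d + 22)/(d^3 + 9*d^2 + 27*d + 27)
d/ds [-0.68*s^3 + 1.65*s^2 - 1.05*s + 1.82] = -2.04*s^2 + 3.3*s - 1.05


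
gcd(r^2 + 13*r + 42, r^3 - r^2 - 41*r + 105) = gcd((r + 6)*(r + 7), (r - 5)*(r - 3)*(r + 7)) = r + 7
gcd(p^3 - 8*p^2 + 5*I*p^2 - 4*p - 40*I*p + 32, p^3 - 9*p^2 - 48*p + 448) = p - 8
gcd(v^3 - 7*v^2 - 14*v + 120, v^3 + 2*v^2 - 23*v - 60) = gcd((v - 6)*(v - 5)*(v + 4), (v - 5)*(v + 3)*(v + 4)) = v^2 - v - 20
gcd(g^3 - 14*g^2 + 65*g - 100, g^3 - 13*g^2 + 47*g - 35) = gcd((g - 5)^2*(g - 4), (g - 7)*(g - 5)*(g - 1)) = g - 5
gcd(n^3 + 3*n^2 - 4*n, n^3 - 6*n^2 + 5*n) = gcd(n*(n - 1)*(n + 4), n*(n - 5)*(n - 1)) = n^2 - n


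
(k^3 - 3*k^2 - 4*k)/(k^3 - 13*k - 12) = k/(k + 3)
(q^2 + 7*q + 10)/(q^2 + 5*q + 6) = (q + 5)/(q + 3)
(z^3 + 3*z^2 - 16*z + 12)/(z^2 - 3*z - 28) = (-z^3 - 3*z^2 + 16*z - 12)/(-z^2 + 3*z + 28)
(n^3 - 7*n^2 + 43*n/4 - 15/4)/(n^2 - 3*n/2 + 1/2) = (2*n^2 - 13*n + 15)/(2*(n - 1))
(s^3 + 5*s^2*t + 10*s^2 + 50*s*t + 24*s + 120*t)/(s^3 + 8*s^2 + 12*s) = (s^2 + 5*s*t + 4*s + 20*t)/(s*(s + 2))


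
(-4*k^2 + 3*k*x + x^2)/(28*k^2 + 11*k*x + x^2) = (-k + x)/(7*k + x)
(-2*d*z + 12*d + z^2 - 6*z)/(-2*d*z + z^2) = (z - 6)/z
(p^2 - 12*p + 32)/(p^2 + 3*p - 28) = (p - 8)/(p + 7)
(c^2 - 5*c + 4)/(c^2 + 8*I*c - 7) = (c^2 - 5*c + 4)/(c^2 + 8*I*c - 7)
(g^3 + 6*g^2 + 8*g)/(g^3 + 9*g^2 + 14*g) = (g + 4)/(g + 7)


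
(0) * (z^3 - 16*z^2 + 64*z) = 0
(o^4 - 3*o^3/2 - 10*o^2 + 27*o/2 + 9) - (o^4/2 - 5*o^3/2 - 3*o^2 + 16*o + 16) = o^4/2 + o^3 - 7*o^2 - 5*o/2 - 7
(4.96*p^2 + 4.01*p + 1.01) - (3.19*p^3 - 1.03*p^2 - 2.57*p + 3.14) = -3.19*p^3 + 5.99*p^2 + 6.58*p - 2.13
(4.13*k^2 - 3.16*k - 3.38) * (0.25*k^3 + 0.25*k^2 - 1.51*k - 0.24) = 1.0325*k^5 + 0.2425*k^4 - 7.8713*k^3 + 2.9354*k^2 + 5.8622*k + 0.8112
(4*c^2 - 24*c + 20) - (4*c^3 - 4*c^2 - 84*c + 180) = -4*c^3 + 8*c^2 + 60*c - 160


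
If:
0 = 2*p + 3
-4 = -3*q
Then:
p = -3/2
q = 4/3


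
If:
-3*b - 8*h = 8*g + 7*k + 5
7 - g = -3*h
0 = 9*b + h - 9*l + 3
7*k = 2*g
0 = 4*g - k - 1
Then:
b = 400/117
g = 7/26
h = -175/78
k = 1/13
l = 2459/702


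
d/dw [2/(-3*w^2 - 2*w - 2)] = 4*(3*w + 1)/(3*w^2 + 2*w + 2)^2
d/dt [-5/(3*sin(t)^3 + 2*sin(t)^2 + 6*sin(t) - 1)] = 80*(9*sin(t)^2 + 4*sin(t) + 6)*cos(t)/(-33*sin(t) + 3*sin(3*t) + 4*cos(2*t))^2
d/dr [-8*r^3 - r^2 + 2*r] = -24*r^2 - 2*r + 2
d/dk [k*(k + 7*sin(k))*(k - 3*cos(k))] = k*(k + 7*sin(k))*(3*sin(k) + 1) + k*(k - 3*cos(k))*(7*cos(k) + 1) + (k + 7*sin(k))*(k - 3*cos(k))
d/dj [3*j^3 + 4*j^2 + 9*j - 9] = 9*j^2 + 8*j + 9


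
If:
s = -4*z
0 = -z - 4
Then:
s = 16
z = -4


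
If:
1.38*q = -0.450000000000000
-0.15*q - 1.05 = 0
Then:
No Solution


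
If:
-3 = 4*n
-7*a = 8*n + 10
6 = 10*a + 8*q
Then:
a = -4/7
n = -3/4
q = 41/28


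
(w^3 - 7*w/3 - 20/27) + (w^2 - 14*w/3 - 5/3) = w^3 + w^2 - 7*w - 65/27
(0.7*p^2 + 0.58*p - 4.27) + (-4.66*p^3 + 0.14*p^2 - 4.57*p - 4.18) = -4.66*p^3 + 0.84*p^2 - 3.99*p - 8.45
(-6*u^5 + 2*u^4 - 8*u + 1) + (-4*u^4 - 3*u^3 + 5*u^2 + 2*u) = -6*u^5 - 2*u^4 - 3*u^3 + 5*u^2 - 6*u + 1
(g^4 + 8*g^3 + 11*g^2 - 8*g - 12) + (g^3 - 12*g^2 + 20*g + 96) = g^4 + 9*g^3 - g^2 + 12*g + 84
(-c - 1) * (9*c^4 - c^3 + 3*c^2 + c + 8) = -9*c^5 - 8*c^4 - 2*c^3 - 4*c^2 - 9*c - 8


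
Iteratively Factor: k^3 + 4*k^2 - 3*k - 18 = (k + 3)*(k^2 + k - 6) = (k + 3)^2*(k - 2)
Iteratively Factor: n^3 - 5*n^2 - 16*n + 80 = (n - 4)*(n^2 - n - 20) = (n - 4)*(n + 4)*(n - 5)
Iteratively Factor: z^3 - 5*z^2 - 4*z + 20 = (z + 2)*(z^2 - 7*z + 10) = (z - 5)*(z + 2)*(z - 2)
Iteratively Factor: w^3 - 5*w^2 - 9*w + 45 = (w - 5)*(w^2 - 9) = (w - 5)*(w + 3)*(w - 3)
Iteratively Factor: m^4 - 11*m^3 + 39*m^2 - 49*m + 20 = (m - 4)*(m^3 - 7*m^2 + 11*m - 5) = (m - 4)*(m - 1)*(m^2 - 6*m + 5) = (m - 5)*(m - 4)*(m - 1)*(m - 1)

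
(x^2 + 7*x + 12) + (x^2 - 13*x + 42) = 2*x^2 - 6*x + 54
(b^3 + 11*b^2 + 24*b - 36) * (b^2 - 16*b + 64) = b^5 - 5*b^4 - 88*b^3 + 284*b^2 + 2112*b - 2304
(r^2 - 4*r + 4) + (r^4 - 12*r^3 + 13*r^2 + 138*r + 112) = r^4 - 12*r^3 + 14*r^2 + 134*r + 116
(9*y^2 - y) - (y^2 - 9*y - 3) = 8*y^2 + 8*y + 3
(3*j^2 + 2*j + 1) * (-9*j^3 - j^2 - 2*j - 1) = -27*j^5 - 21*j^4 - 17*j^3 - 8*j^2 - 4*j - 1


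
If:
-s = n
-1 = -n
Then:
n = 1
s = -1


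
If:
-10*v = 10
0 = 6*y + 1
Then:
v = -1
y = -1/6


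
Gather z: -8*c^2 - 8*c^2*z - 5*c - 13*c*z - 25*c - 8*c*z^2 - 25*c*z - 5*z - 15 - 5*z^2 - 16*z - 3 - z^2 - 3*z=-8*c^2 - 30*c + z^2*(-8*c - 6) + z*(-8*c^2 - 38*c - 24) - 18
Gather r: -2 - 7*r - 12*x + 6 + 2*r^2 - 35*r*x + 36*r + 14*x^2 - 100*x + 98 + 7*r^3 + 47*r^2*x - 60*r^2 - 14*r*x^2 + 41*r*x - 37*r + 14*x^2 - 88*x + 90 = 7*r^3 + r^2*(47*x - 58) + r*(-14*x^2 + 6*x - 8) + 28*x^2 - 200*x + 192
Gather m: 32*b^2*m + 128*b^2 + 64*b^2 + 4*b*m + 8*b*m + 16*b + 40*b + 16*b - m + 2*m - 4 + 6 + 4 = 192*b^2 + 72*b + m*(32*b^2 + 12*b + 1) + 6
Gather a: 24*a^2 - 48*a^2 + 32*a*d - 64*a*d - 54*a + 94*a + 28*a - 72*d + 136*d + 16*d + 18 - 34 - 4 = -24*a^2 + a*(68 - 32*d) + 80*d - 20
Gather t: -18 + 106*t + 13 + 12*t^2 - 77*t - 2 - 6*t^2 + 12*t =6*t^2 + 41*t - 7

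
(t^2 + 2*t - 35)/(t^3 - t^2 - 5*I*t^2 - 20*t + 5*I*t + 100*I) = (t + 7)/(t^2 + t*(4 - 5*I) - 20*I)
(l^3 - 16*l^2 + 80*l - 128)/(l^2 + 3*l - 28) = (l^2 - 12*l + 32)/(l + 7)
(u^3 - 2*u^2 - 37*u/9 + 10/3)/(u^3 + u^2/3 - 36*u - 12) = (9*u^3 - 18*u^2 - 37*u + 30)/(3*(3*u^3 + u^2 - 108*u - 36))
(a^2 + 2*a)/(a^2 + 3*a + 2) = a/(a + 1)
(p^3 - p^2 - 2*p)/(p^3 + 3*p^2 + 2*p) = (p - 2)/(p + 2)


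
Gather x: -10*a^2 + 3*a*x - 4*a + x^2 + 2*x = -10*a^2 - 4*a + x^2 + x*(3*a + 2)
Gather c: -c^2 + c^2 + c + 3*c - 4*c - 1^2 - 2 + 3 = 0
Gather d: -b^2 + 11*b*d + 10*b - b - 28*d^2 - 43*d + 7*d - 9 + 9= -b^2 + 9*b - 28*d^2 + d*(11*b - 36)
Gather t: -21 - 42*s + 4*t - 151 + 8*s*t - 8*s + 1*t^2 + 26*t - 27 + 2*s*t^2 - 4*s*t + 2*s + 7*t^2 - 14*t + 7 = -48*s + t^2*(2*s + 8) + t*(4*s + 16) - 192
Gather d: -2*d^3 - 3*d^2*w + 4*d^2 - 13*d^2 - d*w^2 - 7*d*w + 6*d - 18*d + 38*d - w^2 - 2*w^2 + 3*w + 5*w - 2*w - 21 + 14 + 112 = -2*d^3 + d^2*(-3*w - 9) + d*(-w^2 - 7*w + 26) - 3*w^2 + 6*w + 105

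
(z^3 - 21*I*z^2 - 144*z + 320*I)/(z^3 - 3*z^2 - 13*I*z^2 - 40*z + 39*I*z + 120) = (z - 8*I)/(z - 3)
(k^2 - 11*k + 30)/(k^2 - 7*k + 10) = (k - 6)/(k - 2)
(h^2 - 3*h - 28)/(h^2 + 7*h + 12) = (h - 7)/(h + 3)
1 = 1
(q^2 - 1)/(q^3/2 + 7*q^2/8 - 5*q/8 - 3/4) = 8*(q + 1)/(4*q^2 + 11*q + 6)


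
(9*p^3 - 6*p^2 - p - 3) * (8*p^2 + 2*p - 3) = 72*p^5 - 30*p^4 - 47*p^3 - 8*p^2 - 3*p + 9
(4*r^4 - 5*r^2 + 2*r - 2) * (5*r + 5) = 20*r^5 + 20*r^4 - 25*r^3 - 15*r^2 - 10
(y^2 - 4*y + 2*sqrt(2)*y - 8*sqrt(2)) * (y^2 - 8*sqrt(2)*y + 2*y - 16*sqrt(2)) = y^4 - 6*sqrt(2)*y^3 - 2*y^3 - 40*y^2 + 12*sqrt(2)*y^2 + 64*y + 48*sqrt(2)*y + 256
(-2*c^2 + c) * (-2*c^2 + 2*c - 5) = 4*c^4 - 6*c^3 + 12*c^2 - 5*c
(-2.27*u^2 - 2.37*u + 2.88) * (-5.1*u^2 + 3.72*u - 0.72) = 11.577*u^4 + 3.6426*u^3 - 21.87*u^2 + 12.42*u - 2.0736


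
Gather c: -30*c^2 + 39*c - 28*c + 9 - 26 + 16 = -30*c^2 + 11*c - 1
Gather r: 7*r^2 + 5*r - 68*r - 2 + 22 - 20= 7*r^2 - 63*r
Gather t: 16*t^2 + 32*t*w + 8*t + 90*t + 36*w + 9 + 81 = 16*t^2 + t*(32*w + 98) + 36*w + 90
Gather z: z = z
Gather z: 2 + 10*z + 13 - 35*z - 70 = -25*z - 55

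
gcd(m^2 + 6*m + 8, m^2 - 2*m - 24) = m + 4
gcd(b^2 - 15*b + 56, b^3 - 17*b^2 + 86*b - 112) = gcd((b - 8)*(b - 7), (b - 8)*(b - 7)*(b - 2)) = b^2 - 15*b + 56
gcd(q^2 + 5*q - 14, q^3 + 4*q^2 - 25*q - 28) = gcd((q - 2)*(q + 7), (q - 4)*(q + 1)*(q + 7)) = q + 7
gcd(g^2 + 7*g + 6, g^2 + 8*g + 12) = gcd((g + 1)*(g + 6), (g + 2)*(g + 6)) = g + 6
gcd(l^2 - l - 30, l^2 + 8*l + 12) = 1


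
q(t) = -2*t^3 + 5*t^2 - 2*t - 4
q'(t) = -6*t^2 + 10*t - 2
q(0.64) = -3.76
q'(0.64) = 1.94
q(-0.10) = -3.75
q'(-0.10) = -3.06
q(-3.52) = 152.22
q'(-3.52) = -111.54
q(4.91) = -130.02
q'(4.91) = -97.55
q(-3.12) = 111.65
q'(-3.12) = -91.61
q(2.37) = -7.28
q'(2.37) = -12.00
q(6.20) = -300.86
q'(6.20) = -170.64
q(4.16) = -69.77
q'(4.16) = -64.23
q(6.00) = -268.00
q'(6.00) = -158.00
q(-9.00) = 1877.00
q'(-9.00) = -578.00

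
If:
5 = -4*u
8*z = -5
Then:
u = -5/4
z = -5/8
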